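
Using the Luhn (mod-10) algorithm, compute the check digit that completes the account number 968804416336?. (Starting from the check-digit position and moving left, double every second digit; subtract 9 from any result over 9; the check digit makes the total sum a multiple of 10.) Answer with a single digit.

1

Partial digits right→left: 6 3 3 6 1 4 4 0 8 8 6 9
Double every second digit counting from the check-digit position (so the 1st, 3rd, 5th, ... of the partial from the right).
  doubled (with −9 where >9): 3 6 2 8 7 3 → sum 29
  kept as-is: 3 6 4 0 8 9 → sum 30
Total = 29 + 30 = 59.
Check digit = (10 − (59 mod 10)) mod 10 = 1.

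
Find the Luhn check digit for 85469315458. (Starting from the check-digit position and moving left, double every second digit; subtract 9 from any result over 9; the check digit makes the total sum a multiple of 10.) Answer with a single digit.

Partial digits right→left: 8 5 4 5 1 3 9 6 4 5 8
Double every second digit counting from the check-digit position (so the 1st, 3rd, 5th, ... of the partial from the right).
  doubled (with −9 where >9): 7 8 2 9 8 7 → sum 41
  kept as-is: 5 5 3 6 5 → sum 24
Total = 41 + 24 = 65.
Check digit = (10 − (65 mod 10)) mod 10 = 5.

5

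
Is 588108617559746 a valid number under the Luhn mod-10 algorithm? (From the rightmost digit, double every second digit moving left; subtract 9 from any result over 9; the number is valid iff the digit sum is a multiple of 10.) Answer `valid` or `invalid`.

valid

From the right, keep odd positions and double even positions (subtract 9 from any doubled value over 9):
  doubled (positions 2,4,...): 8 9 1 2 7 2 7 → sum 36
  kept (positions 1,3,...): 6 7 5 7 6 0 8 5 → sum 44
Total = 80.
80 mod 10 = 0, so the number is valid.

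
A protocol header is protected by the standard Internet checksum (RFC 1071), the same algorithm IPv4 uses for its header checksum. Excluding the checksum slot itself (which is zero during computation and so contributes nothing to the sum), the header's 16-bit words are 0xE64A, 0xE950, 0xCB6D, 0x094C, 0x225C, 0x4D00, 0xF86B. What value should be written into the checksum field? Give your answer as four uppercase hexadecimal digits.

One's-complement addition (fold any carry out of bit 15 back into bit 0):
  0xE64A + 0xE950 = 0x1CF9A → wrap carry → 0xCF9B
  0xCF9B + 0xCB6D = 0x19B08 → wrap carry → 0x9B09
  0x9B09 + 0x094C = 0x0A455
  0xA455 + 0x225C = 0x0C6B1
  0xC6B1 + 0x4D00 = 0x113B1 → wrap carry → 0x13B2
  0x13B2 + 0xF86B = 0x10C1D → wrap carry → 0x0C1E
One's-complement sum = 0x0C1E.
Checksum = ~0x0C1E & 0xFFFF = 0xF3E1.

F3E1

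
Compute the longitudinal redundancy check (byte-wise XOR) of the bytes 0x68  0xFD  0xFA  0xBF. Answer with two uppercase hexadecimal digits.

D0

XOR the bytes together:
  start with 0x68
  0x68 ⊕ 0xFD = 0x95
  0x95 ⊕ 0xFA = 0x6F
  0x6F ⊕ 0xBF = 0xD0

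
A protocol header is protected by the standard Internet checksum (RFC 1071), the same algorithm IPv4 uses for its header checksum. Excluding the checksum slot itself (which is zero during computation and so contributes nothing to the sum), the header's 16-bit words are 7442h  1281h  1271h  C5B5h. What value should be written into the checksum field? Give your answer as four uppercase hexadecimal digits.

One's-complement addition (fold any carry out of bit 15 back into bit 0):
  0x7442 + 0x1281 = 0x086C3
  0x86C3 + 0x1271 = 0x09934
  0x9934 + 0xC5B5 = 0x15EE9 → wrap carry → 0x5EEA
One's-complement sum = 0x5EEA.
Checksum = ~0x5EEA & 0xFFFF = 0xA115.

A115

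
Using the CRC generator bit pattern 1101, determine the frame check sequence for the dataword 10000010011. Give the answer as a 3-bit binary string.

Append 3 zeros: 10000010011000. Divide by 1101 (XOR where the leading bit is 1):
  pos 0: 1000 XOR 1101 = 0101
  pos 1: 1010 XOR 1101 = 0111
  pos 2: 1110 XOR 1101 = 0011
  pos 4: 1110 XOR 1101 = 0011
  pos 6: 1101 XOR 1101 = 0000
  pos 10: 1000 XOR 1101 = 0101
Remainder (last 3 bits) = 101. This is the CRC / FCS.

101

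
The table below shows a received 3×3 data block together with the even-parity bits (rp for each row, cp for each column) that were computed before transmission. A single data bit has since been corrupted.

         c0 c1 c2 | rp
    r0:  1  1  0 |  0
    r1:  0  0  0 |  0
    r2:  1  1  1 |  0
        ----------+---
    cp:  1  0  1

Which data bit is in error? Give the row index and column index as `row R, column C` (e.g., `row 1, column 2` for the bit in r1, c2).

row 2, column 0

Recompute each row's even parity and compare to rp:
  r0: data parity 0, sent rp 0 → ok
  r1: data parity 0, sent rp 0 → ok
  r2: data parity 1, sent rp 0 → mismatch
Recompute each column's even parity and compare to cp:
  c0: data parity 0, sent cp 1 → mismatch
  c1: data parity 0, sent cp 0 → ok
  c2: data parity 1, sent cp 1 → ok
Exactly one row (r2) and one column (c0) fail → the flipped bit is at their intersection.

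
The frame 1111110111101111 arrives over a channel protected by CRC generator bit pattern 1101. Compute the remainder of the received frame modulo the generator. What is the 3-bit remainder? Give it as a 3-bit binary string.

000

Modulo-2 division of 1111110111101111 by 1101:
  pos 0: 1111 XOR 1101 = 0010
  pos 2: 1011 XOR 1101 = 0110
  pos 3: 1100 XOR 1101 = 0001
  pos 6: 1111 XOR 1101 = 0010
  pos 8: 1010 XOR 1101 = 0111
  pos 9: 1111 XOR 1101 = 0010
  pos 11: 1011 XOR 1101 = 0110
  pos 12: 1101 XOR 1101 = 0000
Remainder = 000 (zero — the frame passes the CRC check).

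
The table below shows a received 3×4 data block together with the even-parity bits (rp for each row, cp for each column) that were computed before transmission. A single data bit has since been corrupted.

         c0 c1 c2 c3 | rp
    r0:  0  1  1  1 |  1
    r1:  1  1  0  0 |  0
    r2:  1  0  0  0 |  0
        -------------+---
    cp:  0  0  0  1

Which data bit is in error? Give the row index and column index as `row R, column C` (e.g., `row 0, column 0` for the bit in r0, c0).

row 2, column 2

Recompute each row's even parity and compare to rp:
  r0: data parity 1, sent rp 1 → ok
  r1: data parity 0, sent rp 0 → ok
  r2: data parity 1, sent rp 0 → mismatch
Recompute each column's even parity and compare to cp:
  c0: data parity 0, sent cp 0 → ok
  c1: data parity 0, sent cp 0 → ok
  c2: data parity 1, sent cp 0 → mismatch
  c3: data parity 1, sent cp 1 → ok
Exactly one row (r2) and one column (c2) fail → the flipped bit is at their intersection.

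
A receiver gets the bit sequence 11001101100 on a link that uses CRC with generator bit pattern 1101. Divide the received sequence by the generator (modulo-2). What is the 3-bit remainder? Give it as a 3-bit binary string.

Modulo-2 division of 11001101100 by 1101:
  pos 0: 1100 XOR 1101 = 0001
  pos 3: 1110 XOR 1101 = 0011
  pos 5: 1111 XOR 1101 = 0010
  pos 7: 1000 XOR 1101 = 0101
Remainder = 101 (nonzero — an error is detected).

101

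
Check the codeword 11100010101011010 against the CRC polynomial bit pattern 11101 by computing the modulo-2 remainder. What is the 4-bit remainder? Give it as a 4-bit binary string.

0100

Modulo-2 division of 11100010101011010 by 11101:
  pos 0: 11100 XOR 11101 = 00001
  pos 4: 10101 XOR 11101 = 01000
  pos 5: 10000 XOR 11101 = 01101
  pos 6: 11011 XOR 11101 = 00110
  pos 8: 11001 XOR 11101 = 00100
  pos 10: 10010 XOR 11101 = 01111
  pos 11: 11111 XOR 11101 = 00010
Remainder = 0100 (nonzero — an error is detected).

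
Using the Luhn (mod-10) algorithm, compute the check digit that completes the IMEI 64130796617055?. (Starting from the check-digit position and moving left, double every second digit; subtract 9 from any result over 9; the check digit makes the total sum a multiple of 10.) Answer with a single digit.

Partial digits right→left: 5 5 0 7 1 6 6 9 7 0 3 1 4 6
Double every second digit counting from the check-digit position (so the 1st, 3rd, 5th, ... of the partial from the right).
  doubled (with −9 where >9): 1 0 2 3 5 6 8 → sum 25
  kept as-is: 5 7 6 9 0 1 6 → sum 34
Total = 25 + 34 = 59.
Check digit = (10 − (59 mod 10)) mod 10 = 1.

1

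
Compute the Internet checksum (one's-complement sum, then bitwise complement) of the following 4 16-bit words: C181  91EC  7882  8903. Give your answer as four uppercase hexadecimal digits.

AB0B

One's-complement addition (fold any carry out of bit 15 back into bit 0):
  0xC181 + 0x91EC = 0x1536D → wrap carry → 0x536E
  0x536E + 0x7882 = 0x0CBF0
  0xCBF0 + 0x8903 = 0x154F3 → wrap carry → 0x54F4
One's-complement sum = 0x54F4.
Checksum = ~0x54F4 & 0xFFFF = 0xAB0B.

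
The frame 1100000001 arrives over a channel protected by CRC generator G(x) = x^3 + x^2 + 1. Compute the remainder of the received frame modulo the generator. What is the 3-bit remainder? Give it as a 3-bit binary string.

111

Modulo-2 division of 1100000001 by 1101:
  pos 0: 1100 XOR 1101 = 0001
  pos 3: 1000 XOR 1101 = 0101
  pos 4: 1010 XOR 1101 = 0111
  pos 5: 1110 XOR 1101 = 0011
Remainder = 111 (nonzero — an error is detected).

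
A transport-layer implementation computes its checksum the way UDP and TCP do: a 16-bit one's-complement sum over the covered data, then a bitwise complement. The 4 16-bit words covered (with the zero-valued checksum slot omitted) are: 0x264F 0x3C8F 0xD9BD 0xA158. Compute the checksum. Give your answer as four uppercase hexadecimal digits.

One's-complement addition (fold any carry out of bit 15 back into bit 0):
  0x264F + 0x3C8F = 0x062DE
  0x62DE + 0xD9BD = 0x13C9B → wrap carry → 0x3C9C
  0x3C9C + 0xA158 = 0x0DDF4
One's-complement sum = 0xDDF4.
Checksum = ~0xDDF4 & 0xFFFF = 0x220B.

220B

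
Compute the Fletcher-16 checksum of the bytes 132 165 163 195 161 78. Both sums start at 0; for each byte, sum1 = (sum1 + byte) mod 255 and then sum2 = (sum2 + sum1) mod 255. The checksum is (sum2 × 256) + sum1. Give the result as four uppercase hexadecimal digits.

Running sums (mod 255):
  after byte 0 (132): sum1=132, sum2=132
  after byte 1 (165): sum1=42, sum2=174
  after byte 2 (163): sum1=205, sum2=124
  after byte 3 (195): sum1=145, sum2=14
  after byte 4 (161): sum1=51, sum2=65
  after byte 5 (78): sum1=129, sum2=194
Checksum = sum2·256 + sum1 = 194·256 + 129 = 49793 = 0xC281.

C281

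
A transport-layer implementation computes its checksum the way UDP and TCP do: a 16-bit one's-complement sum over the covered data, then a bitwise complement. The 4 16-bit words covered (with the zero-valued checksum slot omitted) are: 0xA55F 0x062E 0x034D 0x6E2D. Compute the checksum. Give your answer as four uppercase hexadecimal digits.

E2F7

One's-complement addition (fold any carry out of bit 15 back into bit 0):
  0xA55F + 0x062E = 0x0AB8D
  0xAB8D + 0x034D = 0x0AEDA
  0xAEDA + 0x6E2D = 0x11D07 → wrap carry → 0x1D08
One's-complement sum = 0x1D08.
Checksum = ~0x1D08 & 0xFFFF = 0xE2F7.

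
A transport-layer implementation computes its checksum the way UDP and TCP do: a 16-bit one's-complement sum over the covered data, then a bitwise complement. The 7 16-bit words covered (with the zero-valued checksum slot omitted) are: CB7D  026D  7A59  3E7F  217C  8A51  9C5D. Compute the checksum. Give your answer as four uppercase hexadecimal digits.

One's-complement addition (fold any carry out of bit 15 back into bit 0):
  0xCB7D + 0x026D = 0x0CDEA
  0xCDEA + 0x7A59 = 0x14843 → wrap carry → 0x4844
  0x4844 + 0x3E7F = 0x086C3
  0x86C3 + 0x217C = 0x0A83F
  0xA83F + 0x8A51 = 0x13290 → wrap carry → 0x3291
  0x3291 + 0x9C5D = 0x0CEEE
One's-complement sum = 0xCEEE.
Checksum = ~0xCEEE & 0xFFFF = 0x3111.

3111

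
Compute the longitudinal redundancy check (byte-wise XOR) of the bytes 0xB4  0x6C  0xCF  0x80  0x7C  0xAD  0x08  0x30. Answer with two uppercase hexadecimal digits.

XOR the bytes together:
  start with 0xB4
  0xB4 ⊕ 0x6C = 0xD8
  0xD8 ⊕ 0xCF = 0x17
  0x17 ⊕ 0x80 = 0x97
  0x97 ⊕ 0x7C = 0xEB
  0xEB ⊕ 0xAD = 0x46
  0x46 ⊕ 0x08 = 0x4E
  0x4E ⊕ 0x30 = 0x7E

7E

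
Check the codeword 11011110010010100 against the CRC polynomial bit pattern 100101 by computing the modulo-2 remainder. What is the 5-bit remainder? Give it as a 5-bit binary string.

00000

Modulo-2 division of 11011110010010100 by 100101:
  pos 0: 110111 XOR 100101 = 010010
  pos 1: 100101 XOR 100101 = 000000
  pos 9: 100101 XOR 100101 = 000000
Remainder = 00000 (zero — the frame passes the CRC check).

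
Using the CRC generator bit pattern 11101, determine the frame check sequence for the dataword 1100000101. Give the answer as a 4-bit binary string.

Append 4 zeros: 11000001010000. Divide by 11101 (XOR where the leading bit is 1):
  pos 0: 11000 XOR 11101 = 00101
  pos 2: 10100 XOR 11101 = 01001
  pos 3: 10011 XOR 11101 = 01110
  pos 4: 11100 XOR 11101 = 00001
  pos 8: 11000 XOR 11101 = 00101
Remainder (last 4 bits) = 1010. This is the CRC / FCS.

1010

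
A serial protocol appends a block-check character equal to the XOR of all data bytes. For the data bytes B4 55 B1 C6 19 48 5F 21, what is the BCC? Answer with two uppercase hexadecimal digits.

B9

XOR the bytes together:
  start with 0xB4
  0xB4 ⊕ 0x55 = 0xE1
  0xE1 ⊕ 0xB1 = 0x50
  0x50 ⊕ 0xC6 = 0x96
  0x96 ⊕ 0x19 = 0x8F
  0x8F ⊕ 0x48 = 0xC7
  0xC7 ⊕ 0x5F = 0x98
  0x98 ⊕ 0x21 = 0xB9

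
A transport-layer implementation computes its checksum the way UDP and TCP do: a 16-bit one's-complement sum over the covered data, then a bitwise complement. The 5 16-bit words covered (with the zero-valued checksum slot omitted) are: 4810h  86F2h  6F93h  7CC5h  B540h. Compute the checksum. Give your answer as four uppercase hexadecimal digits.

8F63

One's-complement addition (fold any carry out of bit 15 back into bit 0):
  0x4810 + 0x86F2 = 0x0CF02
  0xCF02 + 0x6F93 = 0x13E95 → wrap carry → 0x3E96
  0x3E96 + 0x7CC5 = 0x0BB5B
  0xBB5B + 0xB540 = 0x1709B → wrap carry → 0x709C
One's-complement sum = 0x709C.
Checksum = ~0x709C & 0xFFFF = 0x8F63.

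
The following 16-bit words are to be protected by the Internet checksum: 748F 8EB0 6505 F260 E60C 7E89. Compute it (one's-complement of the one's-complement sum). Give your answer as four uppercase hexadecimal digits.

One's-complement addition (fold any carry out of bit 15 back into bit 0):
  0x748F + 0x8EB0 = 0x1033F → wrap carry → 0x0340
  0x0340 + 0x6505 = 0x06845
  0x6845 + 0xF260 = 0x15AA5 → wrap carry → 0x5AA6
  0x5AA6 + 0xE60C = 0x140B2 → wrap carry → 0x40B3
  0x40B3 + 0x7E89 = 0x0BF3C
One's-complement sum = 0xBF3C.
Checksum = ~0xBF3C & 0xFFFF = 0x40C3.

40C3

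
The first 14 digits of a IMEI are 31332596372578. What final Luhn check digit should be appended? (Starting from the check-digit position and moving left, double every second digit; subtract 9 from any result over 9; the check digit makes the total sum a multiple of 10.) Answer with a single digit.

Partial digits right→left: 8 7 5 2 7 3 6 9 5 2 3 3 1 3
Double every second digit counting from the check-digit position (so the 1st, 3rd, 5th, ... of the partial from the right).
  doubled (with −9 where >9): 7 1 5 3 1 6 2 → sum 25
  kept as-is: 7 2 3 9 2 3 3 → sum 29
Total = 25 + 29 = 54.
Check digit = (10 − (54 mod 10)) mod 10 = 6.

6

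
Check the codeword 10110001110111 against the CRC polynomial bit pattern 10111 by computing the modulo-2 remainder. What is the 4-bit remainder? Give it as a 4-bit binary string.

0001

Modulo-2 division of 10110001110111 by 10111:
  pos 0: 10110 XOR 10111 = 00001
  pos 4: 10011 XOR 10111 = 00100
  pos 6: 10010 XOR 10111 = 00101
  pos 8: 10111 XOR 10111 = 00000
Remainder = 0001 (nonzero — an error is detected).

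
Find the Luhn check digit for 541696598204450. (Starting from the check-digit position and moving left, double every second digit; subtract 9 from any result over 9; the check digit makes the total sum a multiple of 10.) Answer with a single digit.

6

Partial digits right→left: 0 5 4 4 0 2 8 9 5 6 9 6 1 4 5
Double every second digit counting from the check-digit position (so the 1st, 3rd, 5th, ... of the partial from the right).
  doubled (with −9 where >9): 0 8 0 7 1 9 2 1 → sum 28
  kept as-is: 5 4 2 9 6 6 4 → sum 36
Total = 28 + 36 = 64.
Check digit = (10 − (64 mod 10)) mod 10 = 6.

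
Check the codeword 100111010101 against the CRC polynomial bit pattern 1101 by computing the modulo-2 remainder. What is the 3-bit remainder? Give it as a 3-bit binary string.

Modulo-2 division of 100111010101 by 1101:
  pos 0: 1001 XOR 1101 = 0100
  pos 1: 1001 XOR 1101 = 0100
  pos 2: 1001 XOR 1101 = 0100
  pos 3: 1000 XOR 1101 = 0101
  pos 4: 1011 XOR 1101 = 0110
  pos 5: 1100 XOR 1101 = 0001
  pos 8: 1101 XOR 1101 = 0000
Remainder = 000 (zero — the frame passes the CRC check).

000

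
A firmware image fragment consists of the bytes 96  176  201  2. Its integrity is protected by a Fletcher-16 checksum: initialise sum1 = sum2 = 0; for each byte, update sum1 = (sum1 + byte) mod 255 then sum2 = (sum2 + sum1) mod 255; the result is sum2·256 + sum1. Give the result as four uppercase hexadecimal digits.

29DC

Running sums (mod 255):
  after byte 0 (96): sum1=96, sum2=96
  after byte 1 (176): sum1=17, sum2=113
  after byte 2 (201): sum1=218, sum2=76
  after byte 3 (2): sum1=220, sum2=41
Checksum = sum2·256 + sum1 = 41·256 + 220 = 10716 = 0x29DC.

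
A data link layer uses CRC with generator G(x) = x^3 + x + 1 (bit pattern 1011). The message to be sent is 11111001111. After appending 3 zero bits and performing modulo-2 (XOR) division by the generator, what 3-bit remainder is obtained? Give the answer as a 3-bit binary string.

100

Append 3 zeros: 11111001111000. Divide by 1011 (XOR where the leading bit is 1):
  pos 0: 1111 XOR 1011 = 0100
  pos 1: 1001 XOR 1011 = 0010
  pos 3: 1000 XOR 1011 = 0011
  pos 5: 1111 XOR 1011 = 0100
  pos 6: 1001 XOR 1011 = 0010
  pos 8: 1010 XOR 1011 = 0001
Remainder (last 3 bits) = 100. This is the CRC / FCS.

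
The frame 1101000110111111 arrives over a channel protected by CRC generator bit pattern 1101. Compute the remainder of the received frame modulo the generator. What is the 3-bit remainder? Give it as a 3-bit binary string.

101

Modulo-2 division of 1101000110111111 by 1101:
  pos 0: 1101 XOR 1101 = 0000
  pos 7: 1101 XOR 1101 = 0000
  pos 11: 1111 XOR 1101 = 0010
Remainder = 101 (nonzero — an error is detected).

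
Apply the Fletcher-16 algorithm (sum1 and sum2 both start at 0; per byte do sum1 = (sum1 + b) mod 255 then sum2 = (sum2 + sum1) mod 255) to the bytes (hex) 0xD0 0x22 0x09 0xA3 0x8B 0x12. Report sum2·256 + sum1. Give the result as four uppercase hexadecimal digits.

C73D

Running sums (mod 255):
  after byte 0 (0xD0): sum1=208, sum2=208
  after byte 1 (0x22): sum1=242, sum2=195
  after byte 2 (0x09): sum1=251, sum2=191
  after byte 3 (0xA3): sum1=159, sum2=95
  after byte 4 (0x8B): sum1=43, sum2=138
  after byte 5 (0x12): sum1=61, sum2=199
Checksum = sum2·256 + sum1 = 199·256 + 61 = 51005 = 0xC73D.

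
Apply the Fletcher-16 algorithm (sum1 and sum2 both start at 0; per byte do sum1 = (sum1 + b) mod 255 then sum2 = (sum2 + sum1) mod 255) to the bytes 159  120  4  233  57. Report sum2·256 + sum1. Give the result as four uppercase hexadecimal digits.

193F

Running sums (mod 255):
  after byte 0 (159): sum1=159, sum2=159
  after byte 1 (120): sum1=24, sum2=183
  after byte 2 (4): sum1=28, sum2=211
  after byte 3 (233): sum1=6, sum2=217
  after byte 4 (57): sum1=63, sum2=25
Checksum = sum2·256 + sum1 = 25·256 + 63 = 6463 = 0x193F.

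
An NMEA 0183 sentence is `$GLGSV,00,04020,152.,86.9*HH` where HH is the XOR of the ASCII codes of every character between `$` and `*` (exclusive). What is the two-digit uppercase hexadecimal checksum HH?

7E

XOR the ASCII codes of the payload characters:
  'G' = 0x47 → acc = 0x47
  'L' = 0x4C → acc = 0x0B
  'G' = 0x47 → acc = 0x4C
  'S' = 0x53 → acc = 0x1F
  'V' = 0x56 → acc = 0x49
  ',' = 0x2C → acc = 0x65
  '0' = 0x30 → acc = 0x55
  '0' = 0x30 → acc = 0x65
  ',' = 0x2C → acc = 0x49
  '0' = 0x30 → acc = 0x79
  '4' = 0x34 → acc = 0x4D
  '0' = 0x30 → acc = 0x7D
  '2' = 0x32 → acc = 0x4F
  '0' = 0x30 → acc = 0x7F
  ',' = 0x2C → acc = 0x53
  '1' = 0x31 → acc = 0x62
  '5' = 0x35 → acc = 0x57
  '2' = 0x32 → acc = 0x65
  '.' = 0x2E → acc = 0x4B
  ',' = 0x2C → acc = 0x67
  '8' = 0x38 → acc = 0x5F
  '6' = 0x36 → acc = 0x69
  '.' = 0x2E → acc = 0x47
  '9' = 0x39 → acc = 0x7E
Checksum = 0x7E.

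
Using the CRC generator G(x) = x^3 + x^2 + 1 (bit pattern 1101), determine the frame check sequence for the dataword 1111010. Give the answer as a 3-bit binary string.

Append 3 zeros: 1111010000. Divide by 1101 (XOR where the leading bit is 1):
  pos 0: 1111 XOR 1101 = 0010
  pos 2: 1001 XOR 1101 = 0100
  pos 3: 1000 XOR 1101 = 0101
  pos 4: 1010 XOR 1101 = 0111
  pos 5: 1110 XOR 1101 = 0011
Remainder (last 3 bits) = 110. This is the CRC / FCS.

110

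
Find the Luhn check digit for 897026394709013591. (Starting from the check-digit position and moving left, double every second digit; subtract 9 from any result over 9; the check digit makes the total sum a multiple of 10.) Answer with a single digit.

Partial digits right→left: 1 9 5 3 1 0 9 0 7 4 9 3 6 2 0 7 9 8
Double every second digit counting from the check-digit position (so the 1st, 3rd, 5th, ... of the partial from the right).
  doubled (with −9 where >9): 2 1 2 9 5 9 3 0 9 → sum 40
  kept as-is: 9 3 0 0 4 3 2 7 8 → sum 36
Total = 40 + 36 = 76.
Check digit = (10 − (76 mod 10)) mod 10 = 4.

4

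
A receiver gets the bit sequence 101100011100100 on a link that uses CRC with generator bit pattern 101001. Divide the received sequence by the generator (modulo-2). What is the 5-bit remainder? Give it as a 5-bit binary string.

00000

Modulo-2 division of 101100011100100 by 101001:
  pos 0: 101100 XOR 101001 = 000101
  pos 3: 101011 XOR 101001 = 000010
  pos 7: 101001 XOR 101001 = 000000
Remainder = 00000 (zero — the frame passes the CRC check).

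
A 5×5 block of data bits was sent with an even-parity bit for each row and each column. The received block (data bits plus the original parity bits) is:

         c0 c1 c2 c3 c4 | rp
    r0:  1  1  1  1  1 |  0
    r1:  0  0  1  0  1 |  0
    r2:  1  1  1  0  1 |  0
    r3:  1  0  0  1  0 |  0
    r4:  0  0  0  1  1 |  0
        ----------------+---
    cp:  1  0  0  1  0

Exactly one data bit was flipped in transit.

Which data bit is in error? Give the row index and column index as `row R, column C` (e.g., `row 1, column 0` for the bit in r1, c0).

Recompute each row's even parity and compare to rp:
  r0: data parity 1, sent rp 0 → mismatch
  r1: data parity 0, sent rp 0 → ok
  r2: data parity 0, sent rp 0 → ok
  r3: data parity 0, sent rp 0 → ok
  r4: data parity 0, sent rp 0 → ok
Recompute each column's even parity and compare to cp:
  c0: data parity 1, sent cp 1 → ok
  c1: data parity 0, sent cp 0 → ok
  c2: data parity 1, sent cp 0 → mismatch
  c3: data parity 1, sent cp 1 → ok
  c4: data parity 0, sent cp 0 → ok
Exactly one row (r0) and one column (c2) fail → the flipped bit is at their intersection.

row 0, column 2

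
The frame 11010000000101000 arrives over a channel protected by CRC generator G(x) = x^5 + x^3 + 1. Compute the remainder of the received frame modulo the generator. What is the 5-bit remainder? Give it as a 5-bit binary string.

11110

Modulo-2 division of 11010000000101000 by 101001:
  pos 0: 110100 XOR 101001 = 011101
  pos 1: 111010 XOR 101001 = 010011
  pos 2: 100110 XOR 101001 = 001111
  pos 4: 111100 XOR 101001 = 010101
  pos 5: 101010 XOR 101001 = 000011
  pos 9: 111010 XOR 101001 = 010011
  pos 10: 100110 XOR 101001 = 001111
Remainder = 11110 (nonzero — an error is detected).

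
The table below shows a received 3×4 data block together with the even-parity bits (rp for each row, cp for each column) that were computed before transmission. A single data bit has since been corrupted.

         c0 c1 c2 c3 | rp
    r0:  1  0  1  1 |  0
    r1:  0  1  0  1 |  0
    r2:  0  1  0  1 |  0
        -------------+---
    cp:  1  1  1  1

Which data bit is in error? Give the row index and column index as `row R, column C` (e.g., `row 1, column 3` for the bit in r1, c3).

row 0, column 1

Recompute each row's even parity and compare to rp:
  r0: data parity 1, sent rp 0 → mismatch
  r1: data parity 0, sent rp 0 → ok
  r2: data parity 0, sent rp 0 → ok
Recompute each column's even parity and compare to cp:
  c0: data parity 1, sent cp 1 → ok
  c1: data parity 0, sent cp 1 → mismatch
  c2: data parity 1, sent cp 1 → ok
  c3: data parity 1, sent cp 1 → ok
Exactly one row (r0) and one column (c1) fail → the flipped bit is at their intersection.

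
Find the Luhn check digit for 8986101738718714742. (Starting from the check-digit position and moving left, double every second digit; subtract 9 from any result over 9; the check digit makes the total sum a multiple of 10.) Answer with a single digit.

Partial digits right→left: 2 4 7 4 1 7 8 1 7 8 3 7 1 0 1 6 8 9 8
Double every second digit counting from the check-digit position (so the 1st, 3rd, 5th, ... of the partial from the right).
  doubled (with −9 where >9): 4 5 2 7 5 6 2 2 7 7 → sum 47
  kept as-is: 4 4 7 1 8 7 0 6 9 → sum 46
Total = 47 + 46 = 93.
Check digit = (10 − (93 mod 10)) mod 10 = 7.

7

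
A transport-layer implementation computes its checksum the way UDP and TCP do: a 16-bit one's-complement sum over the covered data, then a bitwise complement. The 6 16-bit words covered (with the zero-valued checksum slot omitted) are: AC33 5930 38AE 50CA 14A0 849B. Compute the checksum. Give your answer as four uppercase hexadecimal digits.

One's-complement addition (fold any carry out of bit 15 back into bit 0):
  0xAC33 + 0x5930 = 0x10563 → wrap carry → 0x0564
  0x0564 + 0x38AE = 0x03E12
  0x3E12 + 0x50CA = 0x08EDC
  0x8EDC + 0x14A0 = 0x0A37C
  0xA37C + 0x849B = 0x12817 → wrap carry → 0x2818
One's-complement sum = 0x2818.
Checksum = ~0x2818 & 0xFFFF = 0xD7E7.

D7E7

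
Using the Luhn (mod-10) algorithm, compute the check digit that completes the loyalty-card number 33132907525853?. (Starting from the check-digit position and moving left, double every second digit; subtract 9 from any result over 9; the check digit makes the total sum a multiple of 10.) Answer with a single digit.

6

Partial digits right→left: 3 5 8 5 2 5 7 0 9 2 3 1 3 3
Double every second digit counting from the check-digit position (so the 1st, 3rd, 5th, ... of the partial from the right).
  doubled (with −9 where >9): 6 7 4 5 9 6 6 → sum 43
  kept as-is: 5 5 5 0 2 1 3 → sum 21
Total = 43 + 21 = 64.
Check digit = (10 − (64 mod 10)) mod 10 = 6.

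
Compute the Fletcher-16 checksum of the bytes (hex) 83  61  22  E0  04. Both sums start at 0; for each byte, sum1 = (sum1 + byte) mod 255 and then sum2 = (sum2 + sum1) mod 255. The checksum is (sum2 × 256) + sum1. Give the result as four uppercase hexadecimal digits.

43EB

Running sums (mod 255):
  after byte 0 (83): sum1=131, sum2=131
  after byte 1 (61): sum1=228, sum2=104
  after byte 2 (22): sum1=7, sum2=111
  after byte 3 (E0): sum1=231, sum2=87
  after byte 4 (04): sum1=235, sum2=67
Checksum = sum2·256 + sum1 = 67·256 + 235 = 17387 = 0x43EB.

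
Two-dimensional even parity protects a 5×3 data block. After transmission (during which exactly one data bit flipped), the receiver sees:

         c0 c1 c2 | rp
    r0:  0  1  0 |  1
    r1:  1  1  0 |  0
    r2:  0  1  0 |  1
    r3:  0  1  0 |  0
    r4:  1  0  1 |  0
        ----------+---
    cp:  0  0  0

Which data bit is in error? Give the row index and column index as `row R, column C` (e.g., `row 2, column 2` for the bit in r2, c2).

Recompute each row's even parity and compare to rp:
  r0: data parity 1, sent rp 1 → ok
  r1: data parity 0, sent rp 0 → ok
  r2: data parity 1, sent rp 1 → ok
  r3: data parity 1, sent rp 0 → mismatch
  r4: data parity 0, sent rp 0 → ok
Recompute each column's even parity and compare to cp:
  c0: data parity 0, sent cp 0 → ok
  c1: data parity 0, sent cp 0 → ok
  c2: data parity 1, sent cp 0 → mismatch
Exactly one row (r3) and one column (c2) fail → the flipped bit is at their intersection.

row 3, column 2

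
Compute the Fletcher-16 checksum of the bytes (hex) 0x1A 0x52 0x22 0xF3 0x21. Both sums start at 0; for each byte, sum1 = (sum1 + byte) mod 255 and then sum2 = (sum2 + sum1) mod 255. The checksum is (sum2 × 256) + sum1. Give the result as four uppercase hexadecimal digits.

3BA3

Running sums (mod 255):
  after byte 0 (0x1A): sum1=26, sum2=26
  after byte 1 (0x52): sum1=108, sum2=134
  after byte 2 (0x22): sum1=142, sum2=21
  after byte 3 (0xF3): sum1=130, sum2=151
  after byte 4 (0x21): sum1=163, sum2=59
Checksum = sum2·256 + sum1 = 59·256 + 163 = 15267 = 0x3BA3.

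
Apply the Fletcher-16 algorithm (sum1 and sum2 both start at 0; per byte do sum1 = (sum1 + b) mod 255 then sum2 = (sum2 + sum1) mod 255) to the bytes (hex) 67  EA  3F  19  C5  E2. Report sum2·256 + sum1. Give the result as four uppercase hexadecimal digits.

Running sums (mod 255):
  after byte 0 (67): sum1=103, sum2=103
  after byte 1 (EA): sum1=82, sum2=185
  after byte 2 (3F): sum1=145, sum2=75
  after byte 3 (19): sum1=170, sum2=245
  after byte 4 (C5): sum1=112, sum2=102
  after byte 5 (E2): sum1=83, sum2=185
Checksum = sum2·256 + sum1 = 185·256 + 83 = 47443 = 0xB953.

B953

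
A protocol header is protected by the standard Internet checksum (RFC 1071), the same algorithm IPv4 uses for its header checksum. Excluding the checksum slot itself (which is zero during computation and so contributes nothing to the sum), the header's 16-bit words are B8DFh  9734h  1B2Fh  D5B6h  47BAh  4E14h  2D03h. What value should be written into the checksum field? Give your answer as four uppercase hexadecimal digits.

FC33

One's-complement addition (fold any carry out of bit 15 back into bit 0):
  0xB8DF + 0x9734 = 0x15013 → wrap carry → 0x5014
  0x5014 + 0x1B2F = 0x06B43
  0x6B43 + 0xD5B6 = 0x140F9 → wrap carry → 0x40FA
  0x40FA + 0x47BA = 0x088B4
  0x88B4 + 0x4E14 = 0x0D6C8
  0xD6C8 + 0x2D03 = 0x103CB → wrap carry → 0x03CC
One's-complement sum = 0x03CC.
Checksum = ~0x03CC & 0xFFFF = 0xFC33.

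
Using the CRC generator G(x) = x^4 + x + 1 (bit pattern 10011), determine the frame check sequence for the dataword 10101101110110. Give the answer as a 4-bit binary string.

Append 4 zeros: 101011011101100000. Divide by 10011 (XOR where the leading bit is 1):
  pos 0: 10101 XOR 10011 = 00110
  pos 2: 11010 XOR 10011 = 01001
  pos 3: 10011 XOR 10011 = 00000
  pos 8: 11011 XOR 10011 = 01000
  pos 9: 10000 XOR 10011 = 00011
  pos 12: 11000 XOR 10011 = 01011
  pos 13: 10110 XOR 10011 = 00101
Remainder (last 4 bits) = 0101. This is the CRC / FCS.

0101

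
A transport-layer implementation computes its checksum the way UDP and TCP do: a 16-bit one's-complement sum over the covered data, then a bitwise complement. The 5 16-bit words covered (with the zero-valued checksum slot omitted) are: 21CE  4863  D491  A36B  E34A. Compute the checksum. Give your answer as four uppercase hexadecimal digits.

One's-complement addition (fold any carry out of bit 15 back into bit 0):
  0x21CE + 0x4863 = 0x06A31
  0x6A31 + 0xD491 = 0x13EC2 → wrap carry → 0x3EC3
  0x3EC3 + 0xA36B = 0x0E22E
  0xE22E + 0xE34A = 0x1C578 → wrap carry → 0xC579
One's-complement sum = 0xC579.
Checksum = ~0xC579 & 0xFFFF = 0x3A86.

3A86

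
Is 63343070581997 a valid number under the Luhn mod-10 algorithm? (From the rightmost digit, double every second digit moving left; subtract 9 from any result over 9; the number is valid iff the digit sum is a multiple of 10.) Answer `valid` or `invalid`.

From the right, keep odd positions and double even positions (subtract 9 from any doubled value over 9):
  doubled (positions 2,4,...): 9 2 1 5 6 6 3 → sum 32
  kept (positions 1,3,...): 7 9 8 0 0 4 3 → sum 31
Total = 63.
63 mod 10 = 3, so the number is invalid.

invalid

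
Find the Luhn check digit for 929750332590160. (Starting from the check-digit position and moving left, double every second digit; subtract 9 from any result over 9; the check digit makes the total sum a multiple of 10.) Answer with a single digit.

7

Partial digits right→left: 0 6 1 0 9 5 2 3 3 0 5 7 9 2 9
Double every second digit counting from the check-digit position (so the 1st, 3rd, 5th, ... of the partial from the right).
  doubled (with −9 where >9): 0 2 9 4 6 1 9 9 → sum 40
  kept as-is: 6 0 5 3 0 7 2 → sum 23
Total = 40 + 23 = 63.
Check digit = (10 − (63 mod 10)) mod 10 = 7.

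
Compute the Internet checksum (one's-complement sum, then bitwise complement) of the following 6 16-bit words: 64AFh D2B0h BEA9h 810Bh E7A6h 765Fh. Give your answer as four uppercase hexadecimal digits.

2AE4

One's-complement addition (fold any carry out of bit 15 back into bit 0):
  0x64AF + 0xD2B0 = 0x1375F → wrap carry → 0x3760
  0x3760 + 0xBEA9 = 0x0F609
  0xF609 + 0x810B = 0x17714 → wrap carry → 0x7715
  0x7715 + 0xE7A6 = 0x15EBB → wrap carry → 0x5EBC
  0x5EBC + 0x765F = 0x0D51B
One's-complement sum = 0xD51B.
Checksum = ~0xD51B & 0xFFFF = 0x2AE4.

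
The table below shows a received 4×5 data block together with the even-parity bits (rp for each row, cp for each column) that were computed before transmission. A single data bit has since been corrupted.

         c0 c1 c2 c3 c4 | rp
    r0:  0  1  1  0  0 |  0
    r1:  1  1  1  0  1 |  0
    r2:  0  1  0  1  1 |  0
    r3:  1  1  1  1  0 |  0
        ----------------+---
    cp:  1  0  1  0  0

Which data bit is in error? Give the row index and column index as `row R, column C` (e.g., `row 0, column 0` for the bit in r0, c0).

row 2, column 0

Recompute each row's even parity and compare to rp:
  r0: data parity 0, sent rp 0 → ok
  r1: data parity 0, sent rp 0 → ok
  r2: data parity 1, sent rp 0 → mismatch
  r3: data parity 0, sent rp 0 → ok
Recompute each column's even parity and compare to cp:
  c0: data parity 0, sent cp 1 → mismatch
  c1: data parity 0, sent cp 0 → ok
  c2: data parity 1, sent cp 1 → ok
  c3: data parity 0, sent cp 0 → ok
  c4: data parity 0, sent cp 0 → ok
Exactly one row (r2) and one column (c0) fail → the flipped bit is at their intersection.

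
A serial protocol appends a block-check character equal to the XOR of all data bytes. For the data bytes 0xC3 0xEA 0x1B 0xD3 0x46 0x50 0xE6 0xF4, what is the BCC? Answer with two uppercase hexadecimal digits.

XOR the bytes together:
  start with 0xC3
  0xC3 ⊕ 0xEA = 0x29
  0x29 ⊕ 0x1B = 0x32
  0x32 ⊕ 0xD3 = 0xE1
  0xE1 ⊕ 0x46 = 0xA7
  0xA7 ⊕ 0x50 = 0xF7
  0xF7 ⊕ 0xE6 = 0x11
  0x11 ⊕ 0xF4 = 0xE5

E5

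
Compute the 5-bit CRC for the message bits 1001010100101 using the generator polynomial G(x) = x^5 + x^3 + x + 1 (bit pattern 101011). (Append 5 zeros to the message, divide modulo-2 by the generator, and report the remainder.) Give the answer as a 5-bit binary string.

10100

Append 5 zeros: 100101010010100000. Divide by 101011 (XOR where the leading bit is 1):
  pos 0: 100101 XOR 101011 = 001110
  pos 2: 111001 XOR 101011 = 010010
  pos 3: 100100 XOR 101011 = 001111
  pos 5: 111101 XOR 101011 = 010110
  pos 6: 101100 XOR 101011 = 000111
  pos 9: 111100 XOR 101011 = 010111
  pos 10: 101110 XOR 101011 = 000101
Remainder (last 5 bits) = 10100. This is the CRC / FCS.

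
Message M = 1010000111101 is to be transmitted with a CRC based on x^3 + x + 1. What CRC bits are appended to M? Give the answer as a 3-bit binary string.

101

Append 3 zeros: 1010000111101000. Divide by 1011 (XOR where the leading bit is 1):
  pos 0: 1010 XOR 1011 = 0001
  pos 3: 1000 XOR 1011 = 0011
  pos 5: 1111 XOR 1011 = 0100
  pos 6: 1001 XOR 1011 = 0010
  pos 8: 1010 XOR 1011 = 0001
  pos 11: 1100 XOR 1011 = 0111
  pos 12: 1110 XOR 1011 = 0101
Remainder (last 3 bits) = 101. This is the CRC / FCS.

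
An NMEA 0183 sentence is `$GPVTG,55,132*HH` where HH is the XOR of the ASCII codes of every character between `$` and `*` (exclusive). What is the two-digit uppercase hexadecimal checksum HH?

62

XOR the ASCII codes of the payload characters:
  'G' = 0x47 → acc = 0x47
  'P' = 0x50 → acc = 0x17
  'V' = 0x56 → acc = 0x41
  'T' = 0x54 → acc = 0x15
  'G' = 0x47 → acc = 0x52
  ',' = 0x2C → acc = 0x7E
  '5' = 0x35 → acc = 0x4B
  '5' = 0x35 → acc = 0x7E
  ',' = 0x2C → acc = 0x52
  '1' = 0x31 → acc = 0x63
  '3' = 0x33 → acc = 0x50
  '2' = 0x32 → acc = 0x62
Checksum = 0x62.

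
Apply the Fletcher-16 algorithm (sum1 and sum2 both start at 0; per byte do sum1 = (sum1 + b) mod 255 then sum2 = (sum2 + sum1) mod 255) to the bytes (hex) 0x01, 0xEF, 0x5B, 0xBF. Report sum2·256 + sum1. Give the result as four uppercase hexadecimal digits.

4A0C

Running sums (mod 255):
  after byte 0 (0x01): sum1=1, sum2=1
  after byte 1 (0xEF): sum1=240, sum2=241
  after byte 2 (0x5B): sum1=76, sum2=62
  after byte 3 (0xBF): sum1=12, sum2=74
Checksum = sum2·256 + sum1 = 74·256 + 12 = 18956 = 0x4A0C.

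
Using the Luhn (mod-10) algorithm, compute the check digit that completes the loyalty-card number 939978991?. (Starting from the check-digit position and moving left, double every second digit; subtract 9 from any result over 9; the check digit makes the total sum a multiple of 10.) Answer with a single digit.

7

Partial digits right→left: 1 9 9 8 7 9 9 3 9
Double every second digit counting from the check-digit position (so the 1st, 3rd, 5th, ... of the partial from the right).
  doubled (with −9 where >9): 2 9 5 9 9 → sum 34
  kept as-is: 9 8 9 3 → sum 29
Total = 34 + 29 = 63.
Check digit = (10 − (63 mod 10)) mod 10 = 7.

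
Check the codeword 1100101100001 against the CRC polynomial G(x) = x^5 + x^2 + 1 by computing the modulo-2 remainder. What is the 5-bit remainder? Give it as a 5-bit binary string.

01010

Modulo-2 division of 1100101100001 by 100101:
  pos 0: 110010 XOR 100101 = 010111
  pos 1: 101111 XOR 100101 = 001010
  pos 3: 101010 XOR 100101 = 001111
  pos 5: 111100 XOR 100101 = 011001
  pos 6: 110010 XOR 100101 = 010111
  pos 7: 101111 XOR 100101 = 001010
Remainder = 01010 (nonzero — an error is detected).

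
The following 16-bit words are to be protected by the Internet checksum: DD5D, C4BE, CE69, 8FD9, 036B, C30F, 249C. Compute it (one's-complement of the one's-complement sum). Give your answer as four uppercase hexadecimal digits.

One's-complement addition (fold any carry out of bit 15 back into bit 0):
  0xDD5D + 0xC4BE = 0x1A21B → wrap carry → 0xA21C
  0xA21C + 0xCE69 = 0x17085 → wrap carry → 0x7086
  0x7086 + 0x8FD9 = 0x1005F → wrap carry → 0x0060
  0x0060 + 0x036B = 0x003CB
  0x03CB + 0xC30F = 0x0C6DA
  0xC6DA + 0x249C = 0x0EB76
One's-complement sum = 0xEB76.
Checksum = ~0xEB76 & 0xFFFF = 0x1489.

1489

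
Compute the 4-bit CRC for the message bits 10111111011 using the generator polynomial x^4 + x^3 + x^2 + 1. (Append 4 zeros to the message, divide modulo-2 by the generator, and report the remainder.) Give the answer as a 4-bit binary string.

1110

Append 4 zeros: 101111110110000. Divide by 11101 (XOR where the leading bit is 1):
  pos 0: 10111 XOR 11101 = 01010
  pos 1: 10101 XOR 11101 = 01000
  pos 2: 10001 XOR 11101 = 01100
  pos 3: 11001 XOR 11101 = 00100
  pos 5: 10001 XOR 11101 = 01100
  pos 6: 11001 XOR 11101 = 00100
  pos 8: 10000 XOR 11101 = 01101
  pos 9: 11010 XOR 11101 = 00111
Remainder (last 4 bits) = 1110. This is the CRC / FCS.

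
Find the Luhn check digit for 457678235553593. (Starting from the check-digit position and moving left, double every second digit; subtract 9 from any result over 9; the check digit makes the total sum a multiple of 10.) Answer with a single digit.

Partial digits right→left: 3 9 5 3 5 5 5 3 2 8 7 6 7 5 4
Double every second digit counting from the check-digit position (so the 1st, 3rd, 5th, ... of the partial from the right).
  doubled (with −9 where >9): 6 1 1 1 4 5 5 8 → sum 31
  kept as-is: 9 3 5 3 8 6 5 → sum 39
Total = 31 + 39 = 70.
Check digit = (10 − (70 mod 10)) mod 10 = 0.

0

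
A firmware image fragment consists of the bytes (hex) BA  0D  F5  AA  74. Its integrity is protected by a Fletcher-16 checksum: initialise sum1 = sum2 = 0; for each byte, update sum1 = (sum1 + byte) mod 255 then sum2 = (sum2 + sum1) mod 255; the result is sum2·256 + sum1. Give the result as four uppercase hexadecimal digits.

85DC

Running sums (mod 255):
  after byte 0 (BA): sum1=186, sum2=186
  after byte 1 (0D): sum1=199, sum2=130
  after byte 2 (F5): sum1=189, sum2=64
  after byte 3 (AA): sum1=104, sum2=168
  after byte 4 (74): sum1=220, sum2=133
Checksum = sum2·256 + sum1 = 133·256 + 220 = 34268 = 0x85DC.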